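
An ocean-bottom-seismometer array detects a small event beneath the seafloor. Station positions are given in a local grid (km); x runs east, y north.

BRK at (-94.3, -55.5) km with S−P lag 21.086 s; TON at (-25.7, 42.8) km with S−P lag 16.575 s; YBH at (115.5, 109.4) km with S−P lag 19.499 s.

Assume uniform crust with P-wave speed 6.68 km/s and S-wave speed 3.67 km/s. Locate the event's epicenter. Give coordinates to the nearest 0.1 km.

Distance from S−P lag: d = Δt · v_P v_S / (v_P − v_S) = Δt · (6.68·3.67)/(6.68−3.67) ≈ 8.1447·Δt.
So d_BRK = 171.74, d_TON = 135.00, d_YBH = 158.81 km.
Circle about each station: (x + 94.3)² + (y + 55.5)² = 171.74²; (x + 25.7)² + (y − 42.8)² = 135.00²; (x − 115.5)² + (y − 109.4)² = 158.81².
Subtracting the BRK equation from the TON and YBH equations removes the quadratic terms:
137.2 x + 196.6 y = 1789.22
419.6 x + 329.8 y = 17609.88
Solving the 2×2 system: x ≈ 77.1, y ≈ -44.7 km.
Check against BRK (with the unrounded x, y): √((x + 94.3)²+(y + 55.5)²) = 171.75 ≈ 171.74 km. ✓

77.1 km east, -44.7 km north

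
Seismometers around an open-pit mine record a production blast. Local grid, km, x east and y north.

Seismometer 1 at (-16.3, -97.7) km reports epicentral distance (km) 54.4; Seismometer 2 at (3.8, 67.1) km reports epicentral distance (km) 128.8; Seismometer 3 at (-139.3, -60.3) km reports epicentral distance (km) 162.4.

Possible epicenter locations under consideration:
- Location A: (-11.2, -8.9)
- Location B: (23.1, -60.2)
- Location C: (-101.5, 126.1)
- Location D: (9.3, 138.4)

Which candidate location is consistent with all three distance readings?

Location B

For each candidate, compare |candidate − station| to the reported distance:
Location A: residuals Seismometer 1 34.5, Seismometer 2 51.3, Seismometer 3 24.4 → max 51.3 km
Location B: residuals Seismometer 1 0.0, Seismometer 2 0.0, Seismometer 3 0.0 → max 0.0 km
Location C: residuals Seismometer 1 185.1, Seismometer 2 8.1, Seismometer 3 27.8 → max 185.1 km
Location D: residuals Seismometer 1 183.1, Seismometer 2 57.3, Seismometer 3 85.7 → max 183.1 km
Only Location B has all residuals ≈ 0.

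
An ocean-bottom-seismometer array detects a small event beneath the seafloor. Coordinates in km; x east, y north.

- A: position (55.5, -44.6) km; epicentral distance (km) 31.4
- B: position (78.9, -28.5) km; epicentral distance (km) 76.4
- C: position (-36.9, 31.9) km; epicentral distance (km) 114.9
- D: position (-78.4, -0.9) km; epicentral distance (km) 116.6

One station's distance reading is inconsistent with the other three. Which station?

Solve using three stations at a time. Using B, C, D (subtract circle equations pairwise → linear system) gives (x, y) ≈ (15.1, -70.6).
Distances from that point to each station vs reported:
  A: calculated 48.0 vs reported 31.4 → residual 16.6 km
  B: calculated 76.4 vs reported 76.4 → residual 0.0 km
  C: calculated 114.9 vs reported 114.9 → residual 0.0 km
  D: calculated 116.6 vs reported 116.6 → residual 0.0 km
B, C, D are mutually consistent (residuals ≈ 0); A is off by 16.6 km.

A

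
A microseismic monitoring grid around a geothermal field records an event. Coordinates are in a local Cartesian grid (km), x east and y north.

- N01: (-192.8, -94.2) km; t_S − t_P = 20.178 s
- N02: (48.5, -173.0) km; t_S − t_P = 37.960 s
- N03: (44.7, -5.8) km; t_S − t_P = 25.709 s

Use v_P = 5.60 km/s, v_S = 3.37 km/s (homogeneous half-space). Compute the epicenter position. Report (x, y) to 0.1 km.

-158.1 km east, 73.0 km north

Distance from S−P lag: d = Δt · v_P v_S / (v_P − v_S) = Δt · (5.60·3.37)/(5.60−3.37) ≈ 8.4628·Δt.
So d_N01 = 170.76, d_N02 = 321.25, d_N03 = 217.57 km.
Circle about each station: (x + 192.8)² + (y + 94.2)² = 170.76²; (x − 48.5)² + (y + 173.0)² = 321.25²; (x − 44.7)² + (y + 5.8)² = 217.57².
Subtracting the N01 equation from the N02 and N03 equations removes the quadratic terms:
482.6 x − 157.6 y = -87806.81
475.0 x + 176.8 y = -62191.48
Solving the 2×2 system: x ≈ -158.1, y ≈ 73.0 km.
Check against N01 (with the unrounded x, y): √((x + 192.8)²+(y + 94.2)²) = 170.77 ≈ 170.76 km. ✓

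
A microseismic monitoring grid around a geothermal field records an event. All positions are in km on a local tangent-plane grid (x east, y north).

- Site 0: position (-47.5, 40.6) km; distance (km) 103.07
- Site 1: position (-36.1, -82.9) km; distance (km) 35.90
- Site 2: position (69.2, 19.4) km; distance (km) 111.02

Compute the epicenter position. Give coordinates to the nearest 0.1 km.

Circle about each station: (x + 47.5)² + (y − 40.6)² = 103.07²; (x + 36.1)² + (y + 82.9)² = 35.90²; (x − 69.2)² + (y − 19.4)² = 111.02².
Subtracting the Site 0 equation from the Site 1 and Site 2 equations removes the quadratic terms:
22.8 x − 247.0 y = 13605.62
233.4 x − 42.4 y = -441.63
Solving the 2×2 system: x ≈ -12.1, y ≈ -56.2 km.
Check against Site 0 (with the unrounded x, y): √((x + 47.5)²+(y − 40.6)²) = 103.07 ≈ 103.07 km. ✓

x ≈ -12.1 km, y ≈ -56.2 km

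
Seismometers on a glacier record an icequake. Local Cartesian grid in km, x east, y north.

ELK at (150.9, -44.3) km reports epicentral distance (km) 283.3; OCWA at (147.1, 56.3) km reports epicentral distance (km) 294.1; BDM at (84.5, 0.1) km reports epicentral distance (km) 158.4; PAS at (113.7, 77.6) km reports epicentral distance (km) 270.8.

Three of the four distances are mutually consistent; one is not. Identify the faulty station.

BDM

Solve using three stations at a time. Using ELK, OCWA, PAS (subtract circle equations pairwise → linear system) gives (x, y) ≈ (-132.0, -35.6).
Distances from that point to each station vs reported:
  ELK: calculated 283.1 vs reported 283.3 → residual 0.2 km
  OCWA: calculated 293.9 vs reported 294.1 → residual 0.2 km
  BDM: calculated 219.5 vs reported 158.4 → residual 61.1 km
  PAS: calculated 270.6 vs reported 270.8 → residual 0.2 km
ELK, OCWA, PAS are mutually consistent (residuals ≈ 0); BDM is off by 61.1 km.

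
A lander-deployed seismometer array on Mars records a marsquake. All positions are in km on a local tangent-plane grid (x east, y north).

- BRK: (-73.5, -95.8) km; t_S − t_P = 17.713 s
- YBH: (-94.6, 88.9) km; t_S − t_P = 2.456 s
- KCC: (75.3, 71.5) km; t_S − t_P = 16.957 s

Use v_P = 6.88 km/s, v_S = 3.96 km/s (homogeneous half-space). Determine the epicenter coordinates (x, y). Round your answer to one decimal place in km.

Distance from S−P lag: d = Δt · v_P v_S / (v_P − v_S) = Δt · (6.88·3.96)/(6.88−3.96) ≈ 9.3304·Δt.
So d_BRK = 165.27, d_YBH = 22.92, d_KCC = 158.22 km.
Circle about each station: (x + 73.5)² + (y + 95.8)² = 165.27²; (x + 94.6)² + (y − 88.9)² = 22.92²; (x − 75.3)² + (y − 71.5)² = 158.22².
Subtracting the BRK equation from the YBH and KCC equations removes the quadratic terms:
-42.2 x + 369.4 y = 29061.33
297.6 x + 334.6 y = -1516.95
Solving the 2×2 system: x ≈ -82.9, y ≈ 69.2 km.

-82.9 km east, 69.2 km north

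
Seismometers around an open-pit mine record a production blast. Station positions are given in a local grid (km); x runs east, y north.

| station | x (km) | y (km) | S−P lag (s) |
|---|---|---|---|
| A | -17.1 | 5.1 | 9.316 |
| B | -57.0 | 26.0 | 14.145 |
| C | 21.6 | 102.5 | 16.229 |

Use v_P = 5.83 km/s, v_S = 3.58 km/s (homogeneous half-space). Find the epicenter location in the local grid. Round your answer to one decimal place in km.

Distance from S−P lag: d = Δt · v_P v_S / (v_P − v_S) = Δt · (5.83·3.58)/(5.83−3.58) ≈ 9.2762·Δt.
So d_A = 86.42, d_B = 131.21, d_C = 150.54 km.
Circle about each station: (x + 17.1)² + (y − 5.1)² = 86.42²; (x + 57.0)² + (y − 26.0)² = 131.21²; (x − 21.6)² + (y − 102.5)² = 150.54².
Subtracting the A equation from the B and C equations removes the quadratic terms:
-79.8 x + 41.8 y = -6141.07
77.4 x + 194.8 y = -4539.49
Solving the 2×2 system: x ≈ 53.6, y ≈ -44.6 km.

x ≈ 53.6 km, y ≈ -44.6 km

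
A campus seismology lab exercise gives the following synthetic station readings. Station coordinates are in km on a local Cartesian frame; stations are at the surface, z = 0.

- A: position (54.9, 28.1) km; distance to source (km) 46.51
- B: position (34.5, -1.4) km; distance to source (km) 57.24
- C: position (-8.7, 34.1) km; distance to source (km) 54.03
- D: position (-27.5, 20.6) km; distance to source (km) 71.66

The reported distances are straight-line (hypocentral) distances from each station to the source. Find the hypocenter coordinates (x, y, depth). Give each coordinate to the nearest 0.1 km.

Each station gives a sphere (x−x_i)² + (y−y_i)² + z² = d_i² (stations at z=0).
Subtracting the A sphere from B and C: z² cancels, leaving linear equations in x and y:
-40.8 x − 59.0 y = -3724.65
-127.2 x + 12.0 y = -3321.18
Solving: x ≈ 30.102, y ≈ 42.313 km (keep extra digits for the depth step; rounded: 30.1, 42.3).
Then from the A sphere: z² = 46.51² − (x − 54.9)² − (y − 28.1)² with x = 30.102, y = 42.313, so z ≈ 36.691 ≈ 36.7 km.

x ≈ 30.1 km, y ≈ 42.3 km, depth ≈ 36.7 km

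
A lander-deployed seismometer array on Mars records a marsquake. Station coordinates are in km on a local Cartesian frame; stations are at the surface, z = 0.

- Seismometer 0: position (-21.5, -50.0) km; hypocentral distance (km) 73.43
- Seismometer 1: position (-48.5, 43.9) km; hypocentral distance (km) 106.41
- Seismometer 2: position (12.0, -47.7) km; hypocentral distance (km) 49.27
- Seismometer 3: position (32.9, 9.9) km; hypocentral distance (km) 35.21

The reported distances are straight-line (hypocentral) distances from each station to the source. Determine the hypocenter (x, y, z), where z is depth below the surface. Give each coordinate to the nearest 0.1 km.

Each station gives a sphere (x−x_i)² + (y−y_i)² + z² = d_i² (stations at z=0).
Subtracting the Seismometer 0 sphere from Seismometer 1 and Seismometer 2: z² cancels, leaving linear equations in x and y:
-54.0 x + 187.8 y = -4613.91
67.0 x + 4.6 y = 2421.47
Solving: x ≈ 37.096, y ≈ -13.902 km (keep extra digits for the depth step; rounded: 37.1, -13.9).
Then from the Seismometer 0 sphere: z² = 73.43² − (x + 21.5)² − (y + 50.0)² with x = 37.096, y = -13.902, so z ≈ 25.601 ≈ 25.6 km.
Check against Seismometer 3 (with the unrounded solution): distance 35.21 ≈ 35.21 km. ✓

x ≈ 37.1 km, y ≈ -13.9 km, depth ≈ 25.6 km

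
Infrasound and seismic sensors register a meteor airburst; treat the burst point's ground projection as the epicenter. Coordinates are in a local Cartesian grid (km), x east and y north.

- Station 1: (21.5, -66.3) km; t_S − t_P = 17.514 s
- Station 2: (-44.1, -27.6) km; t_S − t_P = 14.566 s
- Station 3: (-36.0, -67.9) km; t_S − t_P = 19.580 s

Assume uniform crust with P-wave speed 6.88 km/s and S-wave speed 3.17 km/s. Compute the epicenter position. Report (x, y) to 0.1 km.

Distance from S−P lag: d = Δt · v_P v_S / (v_P − v_S) = Δt · (6.88·3.17)/(6.88−3.17) ≈ 5.8786·Δt.
So d_Station 1 = 102.96, d_Station 2 = 85.63, d_Station 3 = 115.10 km.
Circle about each station: (x − 21.5)² + (y + 66.3)² = 102.96²; (x + 44.1)² + (y + 27.6)² = 85.63²; (x + 36.0)² + (y + 67.9)² = 115.10².
Subtracting the Station 1 equation from the Station 2 and Station 3 equations removes the quadratic terms:
-131.2 x + 77.4 y = 1116.89
-115.0 x − 3.2 y = -1598.78
Solving the 2×2 system: x ≈ 12.9, y ≈ 36.3 km.

x ≈ 12.9 km, y ≈ 36.3 km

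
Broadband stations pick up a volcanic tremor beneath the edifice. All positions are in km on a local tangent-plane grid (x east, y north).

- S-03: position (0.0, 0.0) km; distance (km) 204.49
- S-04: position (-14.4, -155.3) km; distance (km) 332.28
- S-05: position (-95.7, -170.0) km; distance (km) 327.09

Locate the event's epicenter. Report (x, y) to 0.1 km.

x ≈ -133.5 km, y ≈ 154.9 km

Circle about each station: x² + y² = 204.49²; (x + 14.4)² + (y + 155.3)² = 332.28²; (x + 95.7)² + (y + 170.0)² = 327.09².
Subtracting the S-03 equation from the S-04 and S-05 equations removes the quadratic terms:
-28.8 x − 310.6 y = -44268.39
-191.4 x − 340.0 y = -27113.22
Solving the 2×2 system: x ≈ -133.5, y ≈ 154.9 km.
Check against S-03 (with the unrounded x, y): √(x²+y²) = 204.50 ≈ 204.49 km. ✓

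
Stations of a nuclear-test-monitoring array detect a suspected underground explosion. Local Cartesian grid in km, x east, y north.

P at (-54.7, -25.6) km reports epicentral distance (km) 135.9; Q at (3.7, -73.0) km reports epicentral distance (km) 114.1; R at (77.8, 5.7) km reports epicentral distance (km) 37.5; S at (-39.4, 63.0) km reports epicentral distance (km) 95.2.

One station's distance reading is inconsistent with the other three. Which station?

Solve using three stations at a time. Using Q, R, S (subtract circle equations pairwise → linear system) gives (x, y) ≈ (50.3, 31.1).
Distances from that point to each station vs reported:
  P: calculated 119.3 vs reported 135.9 → residual 16.6 km
  Q: calculated 114.1 vs reported 114.1 → residual 0.0 km
  R: calculated 37.5 vs reported 37.5 → residual 0.0 km
  S: calculated 95.2 vs reported 95.2 → residual 0.0 km
Q, R, S are mutually consistent (residuals ≈ 0); P is off by 16.6 km.

P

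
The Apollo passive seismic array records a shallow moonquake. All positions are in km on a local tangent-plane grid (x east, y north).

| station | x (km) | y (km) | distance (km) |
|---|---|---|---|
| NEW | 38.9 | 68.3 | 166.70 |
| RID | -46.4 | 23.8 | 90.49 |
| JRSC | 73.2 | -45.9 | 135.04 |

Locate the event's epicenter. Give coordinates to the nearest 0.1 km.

(-60.4, -65.6)

Circle about each station: (x − 38.9)² + (y − 68.3)² = 166.70²; (x + 46.4)² + (y − 23.8)² = 90.49²; (x − 73.2)² + (y + 45.9)² = 135.04².
Subtracting the NEW equation from the RID and JRSC equations removes the quadratic terms:
-170.6 x − 89.0 y = 16141.75
68.6 x − 228.4 y = 10840.04
Solving the 2×2 system: x ≈ -60.4, y ≈ -65.6 km.
Check against NEW (with the unrounded x, y): √((x − 38.9)²+(y − 68.3)²) = 166.70 ≈ 166.70 km. ✓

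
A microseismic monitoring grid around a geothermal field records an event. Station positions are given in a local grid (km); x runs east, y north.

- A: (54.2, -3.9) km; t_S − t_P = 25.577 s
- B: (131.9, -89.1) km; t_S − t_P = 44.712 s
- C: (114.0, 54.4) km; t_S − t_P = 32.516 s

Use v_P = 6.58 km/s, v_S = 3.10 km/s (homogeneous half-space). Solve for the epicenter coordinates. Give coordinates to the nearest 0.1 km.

x ≈ -75.9 km, y ≈ 70.6 km

Distance from S−P lag: d = Δt · v_P v_S / (v_P − v_S) = Δt · (6.58·3.10)/(6.58−3.10) ≈ 5.8615·Δt.
So d_A = 149.92, d_B = 262.08, d_C = 190.59 km.
Circle about each station: (x − 54.2)² + (y + 3.9)² = 149.92²; (x − 131.9)² + (y + 89.1)² = 262.08²; (x − 114.0)² + (y − 54.4)² = 190.59².
Subtracting pairs of circle equations eliminates x²+y² and gives linear equations (the radical axes):
155.4 x − 170.4 y = -23826.35
119.6 x + 116.6 y = -846.03
Solving the 2×2 system: x ≈ -75.9, y ≈ 70.6 km.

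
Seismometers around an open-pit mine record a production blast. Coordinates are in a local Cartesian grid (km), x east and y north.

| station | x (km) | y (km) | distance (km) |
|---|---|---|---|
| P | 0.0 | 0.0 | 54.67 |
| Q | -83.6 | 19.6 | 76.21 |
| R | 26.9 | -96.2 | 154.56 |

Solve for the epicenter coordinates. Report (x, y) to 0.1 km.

Circle about each station: x² + y² = 54.67²; (x + 83.6)² + (y − 19.6)² = 76.21²; (x − 26.9)² + (y + 96.2)² = 154.56².
Subtracting the P equation from the Q and R equations removes the quadratic terms:
-167.2 x + 39.2 y = 4553.96
53.8 x − 192.4 y = -10921.93
Solving the 2×2 system: x ≈ -14.9, y ≈ 52.6 km.

-14.9 km east, 52.6 km north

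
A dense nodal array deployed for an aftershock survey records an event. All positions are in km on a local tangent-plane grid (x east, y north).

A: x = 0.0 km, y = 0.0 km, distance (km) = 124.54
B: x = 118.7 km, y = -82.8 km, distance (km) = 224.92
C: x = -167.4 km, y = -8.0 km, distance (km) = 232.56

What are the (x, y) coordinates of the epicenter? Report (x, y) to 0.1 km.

Circle about each station: x² + y² = 124.54²; (x − 118.7)² + (y + 82.8)² = 224.92²; (x + 167.4)² + (y + 8.0)² = 232.56².
Subtracting the A equation from the B and C equations removes the quadratic terms:
237.4 x − 165.6 y = -14133.26
-334.8 x − 16.0 y = -10487.18
Solving the 2×2 system: x ≈ 25.5, y ≈ 121.9 km.
Check against A (with the unrounded x, y): √(x²+y²) = 124.54 ≈ 124.54 km. ✓

25.5 km east, 121.9 km north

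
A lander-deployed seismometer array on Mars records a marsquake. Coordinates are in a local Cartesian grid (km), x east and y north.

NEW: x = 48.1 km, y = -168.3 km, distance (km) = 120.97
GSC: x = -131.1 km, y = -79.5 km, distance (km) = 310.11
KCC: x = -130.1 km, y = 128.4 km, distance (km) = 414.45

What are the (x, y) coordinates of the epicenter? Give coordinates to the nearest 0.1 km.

168.7 km east, -158.8 km north

Circle about each station: (x − 48.1)² + (y + 168.3)² = 120.97²; (x + 131.1)² + (y + 79.5)² = 310.11²; (x + 130.1)² + (y − 128.4)² = 414.45².
Subtracting pairs of circle equations eliminates x²+y² and gives linear equations (the radical axes):
-358.4 x + 177.6 y = -88665.51
-356.4 x + 593.4 y = -154360.99
Solving the 2×2 system: x ≈ 168.7, y ≈ -158.8 km.
Check against NEW (with the unrounded x, y): √((x − 48.1)²+(y + 168.3)²) = 120.97 ≈ 120.97 km. ✓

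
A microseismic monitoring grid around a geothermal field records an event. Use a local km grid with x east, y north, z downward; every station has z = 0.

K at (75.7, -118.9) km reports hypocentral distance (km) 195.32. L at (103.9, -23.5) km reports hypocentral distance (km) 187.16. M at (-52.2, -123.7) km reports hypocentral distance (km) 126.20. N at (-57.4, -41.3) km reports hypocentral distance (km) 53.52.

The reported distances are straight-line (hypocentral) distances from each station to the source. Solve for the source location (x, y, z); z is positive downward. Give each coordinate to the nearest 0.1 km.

Each station gives a sphere (x−x_i)² + (y−y_i)² + z² = d_i² (stations at z=0).
Subtracting the K sphere from L and M: z² cancels, leaving linear equations in x and y:
56.4 x + 190.8 y = -5399.20
-255.8 x − 9.6 y = 20382.29
Solving: x ≈ -79.501, y ≈ -4.798 km (keep extra digits for the depth step; rounded: -79.5, -4.8).
Then from the K sphere: z² = 195.32² − (x − 75.7)² − (y + 118.9)² with x = -79.501, y = -4.798, so z ≈ 32.300 ≈ 32.3 km.
Check against N (with the unrounded solution): distance 53.52 ≈ 53.52 km. ✓

(-79.5, -4.8, 32.3)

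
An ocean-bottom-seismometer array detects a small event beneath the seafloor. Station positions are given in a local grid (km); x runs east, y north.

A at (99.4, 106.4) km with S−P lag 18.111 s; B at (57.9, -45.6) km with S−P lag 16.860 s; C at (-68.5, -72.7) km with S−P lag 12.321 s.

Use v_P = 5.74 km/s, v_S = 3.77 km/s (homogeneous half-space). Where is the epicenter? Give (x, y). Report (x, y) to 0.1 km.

(-94.1, 60.2)

Distance from S−P lag: d = Δt · v_P v_S / (v_P − v_S) = Δt · (5.74·3.77)/(5.74−3.77) ≈ 10.9847·Δt.
So d_A = 198.94, d_B = 185.20, d_C = 135.34 km.
Circle about each station: (x − 99.4)² + (y − 106.4)² = 198.94²; (x − 57.9)² + (y + 45.6)² = 185.20²; (x + 68.5)² + (y + 72.7)² = 135.34².
Subtracting pairs of circle equations eliminates x²+y² and gives linear equations (the radical axes):
-83.0 x − 304.0 y = -10491.47
-335.8 x − 358.2 y = 10036.43
Solving the 2×2 system: x ≈ -94.1, y ≈ 60.2 km.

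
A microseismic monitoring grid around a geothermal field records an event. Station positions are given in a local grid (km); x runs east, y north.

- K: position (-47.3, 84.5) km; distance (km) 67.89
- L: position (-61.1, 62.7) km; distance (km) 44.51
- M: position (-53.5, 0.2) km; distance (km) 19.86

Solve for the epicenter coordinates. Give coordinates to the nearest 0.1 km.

(-61.9, 18.2)

Circle about each station: (x + 47.3)² + (y − 84.5)² = 67.89²; (x + 61.1)² + (y − 62.7)² = 44.51²; (x + 53.5)² + (y − 0.2)² = 19.86².
Subtracting pairs of circle equations eliminates x²+y² and gives linear equations (the radical axes):
-27.6 x − 43.6 y = 914.87
-12.4 x − 168.6 y = -2300.62
Solving the 2×2 system: x ≈ -61.9, y ≈ 18.2 km.
Check against K (with the unrounded x, y): √((x + 47.3)²+(y − 84.5)²) = 67.89 ≈ 67.89 km. ✓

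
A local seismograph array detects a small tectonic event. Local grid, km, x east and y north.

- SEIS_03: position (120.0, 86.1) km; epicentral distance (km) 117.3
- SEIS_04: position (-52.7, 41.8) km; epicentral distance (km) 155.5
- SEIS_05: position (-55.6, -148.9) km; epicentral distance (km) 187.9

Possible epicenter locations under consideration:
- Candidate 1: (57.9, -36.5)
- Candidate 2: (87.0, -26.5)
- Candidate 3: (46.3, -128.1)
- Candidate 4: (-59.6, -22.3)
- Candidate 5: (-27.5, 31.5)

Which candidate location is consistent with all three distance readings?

Candidate 2

For each candidate, compare |candidate − station| to the reported distance:
Candidate 1: residuals SEIS_03 20.1, SEIS_04 20.0, SEIS_05 28.2 → max 28.2 km
Candidate 2: residuals SEIS_03 0.0, SEIS_04 0.0, SEIS_05 0.0 → max 0.0 km
Candidate 3: residuals SEIS_03 109.2, SEIS_04 41.1, SEIS_05 83.9 → max 109.2 km
Candidate 4: residuals SEIS_03 92.5, SEIS_04 91.0, SEIS_05 61.2 → max 92.5 km
Candidate 5: residuals SEIS_03 40.0, SEIS_04 128.3, SEIS_05 5.3 → max 128.3 km
Only Candidate 2 has all residuals ≈ 0.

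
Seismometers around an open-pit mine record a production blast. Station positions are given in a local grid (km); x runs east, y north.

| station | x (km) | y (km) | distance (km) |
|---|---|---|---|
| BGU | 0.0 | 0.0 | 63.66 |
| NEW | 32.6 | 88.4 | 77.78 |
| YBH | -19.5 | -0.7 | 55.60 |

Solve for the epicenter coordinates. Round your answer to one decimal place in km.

Circle about each station: x² + y² = 63.66²; (x − 32.6)² + (y − 88.4)² = 77.78²; (x + 19.5)² + (y + 0.7)² = 55.60².
Subtracting pairs of circle equations eliminates x²+y² and gives linear equations (the radical axes):
65.2 x + 176.8 y = 6880.19
-39.0 x − 1.4 y = 1341.98
Solving the 2×2 system: x ≈ -36.3, y ≈ 52.3 km.

(-36.3, 52.3)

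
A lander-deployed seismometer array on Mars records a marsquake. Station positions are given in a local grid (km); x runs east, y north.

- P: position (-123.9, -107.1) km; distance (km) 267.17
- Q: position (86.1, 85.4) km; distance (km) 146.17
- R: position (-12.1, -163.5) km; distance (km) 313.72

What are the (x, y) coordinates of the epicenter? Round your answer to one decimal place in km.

Circle about each station: (x + 123.9)² + (y + 107.1)² = 267.17²; (x − 86.1)² + (y − 85.4)² = 146.17²; (x + 12.1)² + (y + 163.5)² = 313.72².
Subtracting pairs of circle equations eliminates x²+y² and gives linear equations (the radical axes):
420.0 x + 385.0 y = 37898.89
223.6 x − 112.8 y = -26983.39
Solving the 2×2 system: x ≈ -45.8, y ≈ 148.4 km.
Check against P (with the unrounded x, y): √((x + 123.9)²+(y + 107.1)²) = 267.18 ≈ 267.17 km. ✓

(-45.8, 148.4)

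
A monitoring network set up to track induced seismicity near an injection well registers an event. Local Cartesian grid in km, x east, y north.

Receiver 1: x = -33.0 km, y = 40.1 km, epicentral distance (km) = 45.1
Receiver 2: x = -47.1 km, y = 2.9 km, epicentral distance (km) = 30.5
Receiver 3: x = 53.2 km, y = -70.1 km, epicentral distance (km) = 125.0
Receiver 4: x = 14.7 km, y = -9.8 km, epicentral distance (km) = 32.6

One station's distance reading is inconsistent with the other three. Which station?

Receiver 3

Solve using three stations at a time. Using Receiver 1, Receiver 2, Receiver 4 (subtract circle equations pairwise → linear system) gives (x, y) ≈ (-17.0, -2.1).
Distances from that point to each station vs reported:
  Receiver 1: calculated 45.1 vs reported 45.1 → residual 0.0 km
  Receiver 2: calculated 30.5 vs reported 30.5 → residual 0.0 km
  Receiver 3: calculated 97.7 vs reported 125.0 → residual 27.3 km
  Receiver 4: calculated 32.6 vs reported 32.6 → residual 0.0 km
Receiver 1, Receiver 2, Receiver 4 are mutually consistent (residuals ≈ 0); Receiver 3 is off by 27.3 km.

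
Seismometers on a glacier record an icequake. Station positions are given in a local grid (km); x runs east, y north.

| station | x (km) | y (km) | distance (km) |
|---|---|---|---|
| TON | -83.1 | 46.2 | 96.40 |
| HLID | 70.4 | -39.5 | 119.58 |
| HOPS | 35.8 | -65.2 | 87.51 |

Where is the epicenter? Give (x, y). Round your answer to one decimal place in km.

(-49.1, -44.0)

Circle about each station: (x + 83.1)² + (y − 46.2)² = 96.40²; (x − 70.4)² + (y + 39.5)² = 119.58²; (x − 35.8)² + (y + 65.2)² = 87.51².
Subtracting pairs of circle equations eliminates x²+y² and gives linear equations (the radical axes):
307.0 x − 171.4 y = -7530.06
237.8 x − 222.8 y = -1872.41
Solving the 2×2 system: x ≈ -49.1, y ≈ -44.0 km.
Check against TON (with the unrounded x, y): √((x + 83.1)²+(y − 46.2)²) = 96.39 ≈ 96.40 km. ✓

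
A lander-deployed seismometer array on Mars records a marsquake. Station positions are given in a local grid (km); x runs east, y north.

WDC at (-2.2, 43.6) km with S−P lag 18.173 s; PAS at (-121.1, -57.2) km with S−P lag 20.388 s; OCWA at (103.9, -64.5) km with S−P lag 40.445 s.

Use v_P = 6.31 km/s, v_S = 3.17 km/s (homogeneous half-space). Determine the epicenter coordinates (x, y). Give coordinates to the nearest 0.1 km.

Distance from S−P lag: d = Δt · v_P v_S / (v_P − v_S) = Δt · (6.31·3.17)/(6.31−3.17) ≈ 6.3703·Δt.
So d_WDC = 115.77, d_PAS = 129.88, d_OCWA = 257.65 km.
Circle about each station: (x + 2.2)² + (y − 43.6)² = 115.77²; (x + 121.1)² + (y + 57.2)² = 129.88²; (x − 103.9)² + (y + 64.5)² = 257.65².
Subtracting the WDC equation from the PAS and OCWA equations removes the quadratic terms:
-237.8 x − 201.6 y = 12565.13
212.2 x − 216.2 y = -39931.17
Solving the 2×2 system: x ≈ -114.3, y ≈ 72.5 km.

-114.3 km east, 72.5 km north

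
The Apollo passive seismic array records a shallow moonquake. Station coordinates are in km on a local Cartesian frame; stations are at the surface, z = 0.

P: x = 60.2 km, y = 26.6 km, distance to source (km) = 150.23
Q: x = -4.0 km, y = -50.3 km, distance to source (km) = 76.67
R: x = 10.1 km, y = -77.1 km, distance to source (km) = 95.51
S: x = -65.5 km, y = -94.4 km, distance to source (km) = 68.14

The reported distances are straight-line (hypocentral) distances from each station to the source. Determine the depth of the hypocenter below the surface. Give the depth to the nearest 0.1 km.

z ≈ 41.5 km

Each station gives a sphere (x−x_i)² + (y−y_i)² + z² = d_i² (stations at z=0).
Subtracting the P sphere from Q and R: z² cancels, leaving linear equations in x and y:
-128.4 x − 153.8 y = 14905.25
-100.2 x − 207.4 y = 15161.71
Solving: x ≈ -67.693, y ≈ -40.399 km (keep extra digits for the depth step; rounded: -67.7, -40.4).
Then from the P sphere: z² = 150.23² − (x − 60.2)² − (y − 26.6)² with x = -67.693, y = -40.399, so z ≈ 41.516 ≈ 41.5 km.
Check against S (with the unrounded solution): distance 68.15 ≈ 68.14 km. ✓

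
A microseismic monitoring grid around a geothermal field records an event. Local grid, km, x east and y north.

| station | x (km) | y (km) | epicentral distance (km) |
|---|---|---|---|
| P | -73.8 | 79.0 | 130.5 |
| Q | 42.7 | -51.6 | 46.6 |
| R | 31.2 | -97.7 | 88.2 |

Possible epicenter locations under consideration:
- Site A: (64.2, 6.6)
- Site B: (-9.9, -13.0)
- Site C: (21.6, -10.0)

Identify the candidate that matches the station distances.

Site C

For each candidate, compare |candidate − station| to the reported distance:
Site A: residuals P 25.3, Q 15.4, R 21.2 → max 25.3 km
Site B: residuals P 18.5, Q 18.6, R 5.9 → max 18.6 km
Site C: residuals P 0.0, Q 0.0, R 0.0 → max 0.0 km
Only Site C has all residuals ≈ 0.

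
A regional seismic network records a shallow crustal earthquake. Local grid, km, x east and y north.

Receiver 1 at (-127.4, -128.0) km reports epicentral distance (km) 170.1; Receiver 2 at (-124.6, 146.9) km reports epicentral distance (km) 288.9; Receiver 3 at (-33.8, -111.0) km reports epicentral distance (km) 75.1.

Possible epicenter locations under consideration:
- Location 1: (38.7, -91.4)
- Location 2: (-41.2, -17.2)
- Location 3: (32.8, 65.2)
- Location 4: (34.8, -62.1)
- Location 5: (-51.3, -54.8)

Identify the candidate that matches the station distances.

Location 1

For each candidate, compare |candidate − station| to the reported distance:
Location 1: residuals Receiver 1 0.0, Receiver 2 0.0, Receiver 3 0.0 → max 0.0 km
Location 2: residuals Receiver 1 29.7, Receiver 2 104.8, Receiver 3 19.0 → max 104.8 km
Location 3: residuals Receiver 1 80.9, Receiver 2 111.6, Receiver 3 113.3 → max 113.3 km
Location 4: residuals Receiver 1 5.0, Receiver 2 26.1, Receiver 3 9.1 → max 26.1 km
Location 5: residuals Receiver 1 64.5, Receiver 2 74.3, Receiver 3 16.2 → max 74.3 km
Only Location 1 has all residuals ≈ 0.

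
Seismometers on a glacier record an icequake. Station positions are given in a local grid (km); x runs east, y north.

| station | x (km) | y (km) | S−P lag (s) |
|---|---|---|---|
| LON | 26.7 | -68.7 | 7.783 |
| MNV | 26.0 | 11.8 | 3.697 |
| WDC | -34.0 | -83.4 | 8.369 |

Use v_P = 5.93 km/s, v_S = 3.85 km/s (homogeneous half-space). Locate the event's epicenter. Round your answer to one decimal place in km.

Distance from S−P lag: d = Δt · v_P v_S / (v_P − v_S) = Δt · (5.93·3.85)/(5.93−3.85) ≈ 10.9762·Δt.
So d_LON = 85.43, d_MNV = 40.58, d_WDC = 91.86 km.
Circle about each station: (x − 26.7)² + (y + 68.7)² = 85.43²; (x − 26.0)² + (y − 11.8)² = 40.58²; (x + 34.0)² + (y + 83.4)² = 91.86².
Subtracting pairs of circle equations eliminates x²+y² and gives linear equations (the radical axes):
-1.4 x + 161.0 y = 1034.21
-121.4 x − 29.4 y = 1539.01
Solving the 2×2 system: x ≈ -14.2, y ≈ 6.3 km.
Check against LON (with the unrounded x, y): √((x − 26.7)²+(y + 68.7)²) = 85.43 ≈ 85.43 km. ✓

(-14.2, 6.3)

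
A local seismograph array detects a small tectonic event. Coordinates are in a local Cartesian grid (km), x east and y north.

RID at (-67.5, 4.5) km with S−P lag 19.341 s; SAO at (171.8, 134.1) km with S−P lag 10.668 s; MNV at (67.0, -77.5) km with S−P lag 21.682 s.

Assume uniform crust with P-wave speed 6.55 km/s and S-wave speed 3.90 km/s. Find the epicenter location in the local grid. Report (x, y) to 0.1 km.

(69.0, 131.5)

Distance from S−P lag: d = Δt · v_P v_S / (v_P − v_S) = Δt · (6.55·3.90)/(6.55−3.90) ≈ 9.6396·Δt.
So d_RID = 186.44, d_SAO = 102.84, d_MNV = 209.01 km.
Circle about each station: (x + 67.5)² + (y − 4.5)² = 186.44²; (x − 171.8)² + (y − 134.1)² = 102.84²; (x − 67.0)² + (y + 77.5)² = 209.01².
Subtracting the RID equation from the SAO and MNV equations removes the quadratic terms:
478.6 x + 259.2 y = 67105.36
269.0 x − 164.0 y = -3006.56
Solving the 2×2 system: x ≈ 69.0, y ≈ 131.5 km.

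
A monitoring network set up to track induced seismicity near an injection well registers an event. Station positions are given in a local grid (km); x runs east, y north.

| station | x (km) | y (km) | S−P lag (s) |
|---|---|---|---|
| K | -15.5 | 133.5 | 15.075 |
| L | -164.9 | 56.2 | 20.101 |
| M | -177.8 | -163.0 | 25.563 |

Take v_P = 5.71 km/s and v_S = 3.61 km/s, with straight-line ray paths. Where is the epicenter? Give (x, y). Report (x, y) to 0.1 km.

x ≈ 21.0 km, y ≈ -9.9 km

Distance from S−P lag: d = Δt · v_P v_S / (v_P − v_S) = Δt · (5.71·3.61)/(5.71−3.61) ≈ 9.8158·Δt.
So d_K = 147.97, d_L = 197.31, d_M = 250.92 km.
Circle about each station: (x + 15.5)² + (y − 133.5)² = 147.97²; (x + 164.9)² + (y − 56.2)² = 197.31²; (x + 177.8)² + (y + 163.0)² = 250.92².
Subtracting pairs of circle equations eliminates x²+y² and gives linear equations (the radical axes):
-298.8 x − 154.6 y = -4748.17
-324.6 x − 593.0 y = -946.39
Solving the 2×2 system: x ≈ 21.0, y ≈ -9.9 km.
Check against K (with the unrounded x, y): √((x + 15.5)²+(y − 133.5)²) = 147.99 ≈ 147.97 km. ✓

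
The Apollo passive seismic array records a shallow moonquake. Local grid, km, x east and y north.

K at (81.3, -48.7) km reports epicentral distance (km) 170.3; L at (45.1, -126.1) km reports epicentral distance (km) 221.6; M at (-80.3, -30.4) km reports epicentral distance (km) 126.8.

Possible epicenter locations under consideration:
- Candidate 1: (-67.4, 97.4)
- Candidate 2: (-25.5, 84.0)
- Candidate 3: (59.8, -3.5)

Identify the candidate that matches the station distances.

Candidate 2

For each candidate, compare |candidate − station| to the reported distance:
Candidate 1: residuals K 38.2, L 28.6, M 1.6 → max 38.2 km
Candidate 2: residuals K 0.0, L 0.0, M 0.0 → max 0.0 km
Candidate 3: residuals K 120.2, L 98.1, M 15.9 → max 120.2 km
Only Candidate 2 has all residuals ≈ 0.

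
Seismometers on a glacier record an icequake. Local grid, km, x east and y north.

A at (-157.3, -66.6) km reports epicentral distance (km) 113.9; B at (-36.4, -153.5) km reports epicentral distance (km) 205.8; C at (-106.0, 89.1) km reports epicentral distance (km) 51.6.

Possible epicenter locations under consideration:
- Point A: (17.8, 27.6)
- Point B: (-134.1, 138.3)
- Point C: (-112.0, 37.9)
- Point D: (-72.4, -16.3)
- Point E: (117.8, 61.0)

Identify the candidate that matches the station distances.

For each candidate, compare |candidate − station| to the reported distance:
Point A: residuals A 84.9, B 16.8, C 86.6 → max 86.6 km
Point B: residuals A 92.3, B 101.9, C 5.1 → max 101.9 km
Point C: residuals A 0.0, B 0.0, C 0.0 → max 0.0 km
Point D: residuals A 15.2, B 64.0, C 59.0 → max 64.0 km
Point E: residuals A 189.4, B 58.4, C 174.0 → max 189.4 km
Only Point C has all residuals ≈ 0.

Point C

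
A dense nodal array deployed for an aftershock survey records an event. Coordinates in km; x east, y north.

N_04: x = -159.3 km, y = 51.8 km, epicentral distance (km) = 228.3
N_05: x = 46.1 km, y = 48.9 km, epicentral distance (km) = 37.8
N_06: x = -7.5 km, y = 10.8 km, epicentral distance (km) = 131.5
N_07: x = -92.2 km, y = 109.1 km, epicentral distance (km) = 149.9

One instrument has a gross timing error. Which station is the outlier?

Solve using three stations at a time. Using N_04, N_06, N_07 (subtract circle equations pairwise → linear system) gives (x, y) ≈ (56.8, 125.5).
Distances from that point to each station vs reported:
  N_04: calculated 228.3 vs reported 228.3 → residual 0.0 km
  N_05: calculated 77.3 vs reported 37.8 → residual 39.5 km
  N_06: calculated 131.4 vs reported 131.5 → residual 0.1 km
  N_07: calculated 149.8 vs reported 149.9 → residual 0.1 km
N_04, N_06, N_07 are mutually consistent (residuals ≈ 0); N_05 is off by 39.5 km.

N_05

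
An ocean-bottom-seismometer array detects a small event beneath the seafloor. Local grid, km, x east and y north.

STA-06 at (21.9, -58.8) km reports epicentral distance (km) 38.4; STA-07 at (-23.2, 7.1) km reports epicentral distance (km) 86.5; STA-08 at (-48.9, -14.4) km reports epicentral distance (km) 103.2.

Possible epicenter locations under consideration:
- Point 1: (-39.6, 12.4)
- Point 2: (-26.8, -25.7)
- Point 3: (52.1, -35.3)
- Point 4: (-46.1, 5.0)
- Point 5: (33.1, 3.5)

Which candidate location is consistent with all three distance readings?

For each candidate, compare |candidate − station| to the reported distance:
Point 1: residuals STA-06 55.7, STA-07 69.3, STA-08 74.8 → max 74.8 km
Point 2: residuals STA-06 20.5, STA-07 53.5, STA-08 78.4 → max 78.4 km
Point 3: residuals STA-06 0.1, STA-07 0.1, STA-08 0.1 → max 0.1 km
Point 4: residuals STA-06 54.8, STA-07 63.5, STA-08 83.6 → max 83.6 km
Point 5: residuals STA-06 24.9, STA-07 30.1, STA-08 19.3 → max 30.1 km
Only Point 3 has all residuals ≈ 0.

Point 3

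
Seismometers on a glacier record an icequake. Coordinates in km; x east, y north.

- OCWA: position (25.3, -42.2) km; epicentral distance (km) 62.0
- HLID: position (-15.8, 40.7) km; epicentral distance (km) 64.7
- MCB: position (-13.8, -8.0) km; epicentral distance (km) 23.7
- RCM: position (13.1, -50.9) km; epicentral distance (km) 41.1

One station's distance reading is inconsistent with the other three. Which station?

Solve using three stations at a time. Using OCWA, HLID, MCB (subtract circle equations pairwise → linear system) gives (x, y) ≈ (-33.2, -21.6).
Distances from that point to each station vs reported:
  OCWA: calculated 62.0 vs reported 62.0 → residual 0.0 km
  HLID: calculated 64.7 vs reported 64.7 → residual 0.0 km
  MCB: calculated 23.7 vs reported 23.7 → residual 0.0 km
  RCM: calculated 54.8 vs reported 41.1 → residual 13.7 km
OCWA, HLID, MCB are mutually consistent (residuals ≈ 0); RCM is off by 13.7 km.

RCM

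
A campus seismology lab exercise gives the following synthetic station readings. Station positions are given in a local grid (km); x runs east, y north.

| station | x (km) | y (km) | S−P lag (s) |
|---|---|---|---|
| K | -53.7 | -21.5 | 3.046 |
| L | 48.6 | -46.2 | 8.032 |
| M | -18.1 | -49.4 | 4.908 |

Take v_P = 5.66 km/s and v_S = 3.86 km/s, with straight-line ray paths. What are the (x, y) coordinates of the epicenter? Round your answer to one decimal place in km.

Distance from S−P lag: d = Δt · v_P v_S / (v_P − v_S) = Δt · (5.66·3.86)/(5.66−3.86) ≈ 12.1376·Δt.
So d_K = 36.97, d_L = 97.49, d_M = 59.57 km.
Circle about each station: (x + 53.7)² + (y + 21.5)² = 36.97²; (x − 48.6)² + (y + 46.2)² = 97.49²; (x + 18.1)² + (y + 49.4)² = 59.57².
Subtracting the K equation from the L and M equations removes the quadratic terms:
204.6 x − 49.4 y = -6987.06
71.2 x − 55.8 y = -2759.77
Solving the 2×2 system: x ≈ -32.1, y ≈ 8.5 km.

-32.1 km east, 8.5 km north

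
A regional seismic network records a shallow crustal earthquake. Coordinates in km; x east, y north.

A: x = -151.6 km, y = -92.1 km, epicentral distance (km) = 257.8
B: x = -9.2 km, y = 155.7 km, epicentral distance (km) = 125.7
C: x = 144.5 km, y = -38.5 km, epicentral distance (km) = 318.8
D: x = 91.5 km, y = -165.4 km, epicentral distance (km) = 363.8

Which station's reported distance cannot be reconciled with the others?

A

Solve using three stations at a time. Using B, C, D (subtract circle equations pairwise → linear system) gives (x, y) ≈ (-130.4, 122.8).
Distances from that point to each station vs reported:
  A: calculated 216.0 vs reported 257.8 → residual 41.8 km
  B: calculated 125.6 vs reported 125.7 → residual 0.1 km
  C: calculated 318.8 vs reported 318.8 → residual 0.0 km
  D: calculated 363.8 vs reported 363.8 → residual 0.0 km
B, C, D are mutually consistent (residuals ≈ 0); A is off by 41.8 km.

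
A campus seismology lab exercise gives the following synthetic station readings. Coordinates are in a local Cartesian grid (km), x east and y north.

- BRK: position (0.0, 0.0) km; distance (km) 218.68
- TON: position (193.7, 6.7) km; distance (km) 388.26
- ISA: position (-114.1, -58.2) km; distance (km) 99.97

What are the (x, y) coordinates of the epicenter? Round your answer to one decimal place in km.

-163.7 km east, -145.0 km north

Circle about each station: x² + y² = 218.68²; (x − 193.7)² + (y − 6.7)² = 388.26²; (x + 114.1)² + (y + 58.2)² = 99.97².
Subtracting pairs of circle equations eliminates x²+y² and gives linear equations (the radical axes):
387.4 x + 13.4 y = -65360.31
-228.2 x − 116.4 y = 54232.99
Solving the 2×2 system: x ≈ -163.7, y ≈ -145.0 km.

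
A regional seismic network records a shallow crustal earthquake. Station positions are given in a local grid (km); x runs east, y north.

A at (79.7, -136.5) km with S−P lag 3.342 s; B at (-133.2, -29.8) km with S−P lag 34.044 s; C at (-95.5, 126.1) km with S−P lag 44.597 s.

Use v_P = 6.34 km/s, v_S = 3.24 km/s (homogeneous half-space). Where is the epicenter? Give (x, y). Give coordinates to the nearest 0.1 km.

x ≈ 75.8 km, y ≈ -114.7 km

Distance from S−P lag: d = Δt · v_P v_S / (v_P − v_S) = Δt · (6.34·3.24)/(6.34−3.24) ≈ 6.6263·Δt.
So d_A = 22.15, d_B = 225.59, d_C = 295.51 km.
Circle about each station: (x − 79.7)² + (y + 136.5)² = 22.15²; (x + 133.2)² + (y + 29.8)² = 225.59²; (x + 95.5)² + (y − 126.1)² = 295.51².
Subtracting pairs of circle equations eliminates x²+y² and gives linear equations (the radical axes):
-425.8 x + 213.4 y = -56754.29
-350.4 x + 525.2 y = -86798.42
Solving the 2×2 system: x ≈ 75.8, y ≈ -114.7 km.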